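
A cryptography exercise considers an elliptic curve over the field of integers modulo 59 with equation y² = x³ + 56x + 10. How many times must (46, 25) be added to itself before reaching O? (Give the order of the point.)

5

2P: tangent at (46, 25): λ = (3·46² + 56)/(2·25) ≡ 32/50. 50⁻¹ ≡ 13 (mod 59) since 50·13 = 650 ≡ 1, so λ ≡ 32·13 ≡ 3.
  x = λ² - 46 - 46 = 9 - 92 ≡ 35; y = λ·(46 - 35) - 25 ≡ 8. → (35, 8)
3P: (35, 8) + (46, 25). λ = (25 - 8)/(46 - 35) ≡ 17/11 mod 59. 11⁻¹ ≡ 43 (mod 59), so λ ≡ 23.
  x = λ² - 35 - 46 = 529 - 81 ≡ 35; y = λ·(35 - 35) - 8 ≡ 51. → (35, 51)
4P: (35, 51) + (46, 25). λ = (25 - 51)/(46 - 35) ≡ 33/11 mod 59. 11⁻¹ ≡ 43 (mod 59), so λ ≡ 3.
  x = λ² - 35 - 46 = 9 - 81 ≡ 46; y = λ·(35 - 46) - 51 ≡ 34. → (46, 34)
5P: (46, 34) + (46, 25): same x and y₁ ≡ -y₂, so the sum is O.
5P = O, so the order is 5.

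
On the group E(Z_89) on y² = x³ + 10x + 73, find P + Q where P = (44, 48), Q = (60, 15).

(64, 60)

(44, 48) + (60, 15). λ = (15 - 48)/(60 - 44) ≡ 56/16 mod 89. 16⁻¹ ≡ 39 (mod 89), so λ ≡ 48.
  x = λ² - 44 - 60 = 2304 - 104 ≡ 64; y = λ·(44 - 64) - 48 ≡ 60. → (64, 60)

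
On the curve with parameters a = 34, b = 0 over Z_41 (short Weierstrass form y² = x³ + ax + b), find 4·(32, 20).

Write Q = (32, 20).
Repeated addition: build up to 4Q.
2Q: tangent at (32, 20): λ = (3·32² + 34)/(2·20) ≡ 31/40. 40⁻¹ ≡ 40 (mod 41), so λ ≡ 31·40 ≡ 10.
  x = λ² - 32 - 32 = 100 - 64 ≡ 36; y = λ·(32 - 36) - 20 ≡ 22. → (36, 22)
3Q: (36, 22) + (32, 20). λ = (20 - 22)/(32 - 36) ≡ 39/37 mod 41. 37⁻¹ ≡ 10 (mod 41), so λ ≡ 21.
  x = λ² - 36 - 32 = 441 - 68 ≡ 4; y = λ·(36 - 4) - 22 ≡ 35. → (4, 35)
4Q: (4, 35) + (32, 20). λ = (20 - 35)/(32 - 4) ≡ 26/28 mod 41. 28⁻¹ ≡ 22 (mod 41), so λ ≡ 39.
  x = λ² - 4 - 32 = 1521 - 36 ≡ 9; y = λ·(4 - 9) - 35 ≡ 16. → (9, 16)

(9, 16)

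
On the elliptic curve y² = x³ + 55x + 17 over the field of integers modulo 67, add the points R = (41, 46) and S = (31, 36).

(41, 46) + (31, 36). λ = (36 - 46)/(31 - 41) ≡ 57/57 mod 67. 57⁻¹ ≡ 20 (mod 67) since 57·20 = 1140 ≡ 1, so λ ≡ 1.
  x = λ² - 41 - 31 = 1 - 72 ≡ 63; y = λ·(41 - 63) - 46 ≡ 66. → (63, 66)

(63, 66)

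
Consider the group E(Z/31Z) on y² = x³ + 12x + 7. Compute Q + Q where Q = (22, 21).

(12, 22)

tangent at (22, 21): λ = (3·22² + 12)/(2·21) ≡ 7/11. 11⁻¹ ≡ 17 (mod 31), so λ ≡ 7·17 ≡ 26.
  x = λ² - 22 - 22 = 676 - 44 ≡ 12; y = λ·(22 - 12) - 21 ≡ 22. → (12, 22)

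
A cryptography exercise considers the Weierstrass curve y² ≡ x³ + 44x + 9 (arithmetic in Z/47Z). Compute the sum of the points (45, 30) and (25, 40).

(45, 30) + (25, 40). λ = (40 - 30)/(25 - 45) ≡ 10/27 mod 47. 27⁻¹ ≡ 7 (mod 47) since 27·7 = 189 ≡ 1, so λ ≡ 23.
  x = λ² - 45 - 25 = 529 - 70 ≡ 36; y = λ·(45 - 36) - 30 ≡ 36. → (36, 36)

(36, 36)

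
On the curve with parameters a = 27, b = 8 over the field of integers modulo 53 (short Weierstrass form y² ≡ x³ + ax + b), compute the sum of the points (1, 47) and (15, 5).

(1, 47) + (15, 5). λ = (5 - 47)/(15 - 1) ≡ 11/14 mod 53. 14⁻¹ ≡ 19 (mod 53), so λ ≡ 50.
  x = λ² - 1 - 15 = 2500 - 16 ≡ 46; y = λ·(1 - 46) - 47 ≡ 35. → (46, 35)

(46, 35)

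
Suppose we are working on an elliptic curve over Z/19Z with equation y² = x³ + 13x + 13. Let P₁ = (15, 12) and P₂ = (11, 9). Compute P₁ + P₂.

(15, 12) + (11, 9). λ = (9 - 12)/(11 - 15) ≡ 16/15 mod 19. 15⁻¹ ≡ 14 (mod 19) since 15·14 = 210 ≡ 1, so λ ≡ 15.
  x = λ² - 15 - 11 = 225 - 26 ≡ 9; y = λ·(15 - 9) - 12 ≡ 2. → (9, 2)

(9, 2)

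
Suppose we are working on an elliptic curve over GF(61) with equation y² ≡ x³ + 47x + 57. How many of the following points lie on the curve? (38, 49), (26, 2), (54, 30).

(38, 49): 49² ≡ 22, rhs ≡ 46 → off.
(26, 2): 2² ≡ 4, rhs ≡ 6 → off.
(54, 30): 30² ≡ 46, rhs ≡ 56 → off.

0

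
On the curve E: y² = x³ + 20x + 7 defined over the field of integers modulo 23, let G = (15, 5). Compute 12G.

(20, 14)

Double-and-add on 12 = (1100)₂. Start with G = (15, 5) for the leading 1-bit.
double: tangent at (15, 5): λ = (3·15² + 20)/(2·5) ≡ 5/10. 10⁻¹ ≡ 7 (mod 23) since 10·7 = 70 ≡ 1, so λ ≡ 5·7 ≡ 12.
  x = λ² - 15 - 15 = 144 - 30 ≡ 22; y = λ·(15 - 22) - 5 ≡ 3. → (22, 3)
add G: (22, 3) + (15, 5). λ = (5 - 3)/(15 - 22) ≡ 2/16 mod 23. 16⁻¹ ≡ 13 (mod 23), so λ ≡ 3.
  x = λ² - 22 - 15 = 9 - 37 ≡ 18; y = λ·(22 - 18) - 3 ≡ 9. → (18, 9)
double: tangent at (18, 9): λ = (3·18² + 20)/(2·9) ≡ 3/18. 18⁻¹ ≡ 9 (mod 23), so λ ≡ 3·9 ≡ 4.
  x = λ² - 18 - 18 = 16 - 36 ≡ 3; y = λ·(18 - 3) - 9 ≡ 5. → (3, 5)
double: tangent at (3, 5): λ = (3·3² + 20)/(2·5) ≡ 1/10. 10⁻¹ ≡ 7 (mod 23), so λ ≡ 1·7 ≡ 7.
  x = λ² - 3 - 3 = 49 - 6 ≡ 20; y = λ·(3 - 20) - 5 ≡ 14. → (20, 14)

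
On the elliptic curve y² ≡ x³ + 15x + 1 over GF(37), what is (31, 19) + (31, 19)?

tangent at (31, 19): λ = (3·31² + 15)/(2·19) ≡ 12/1. 1⁻¹ ≡ 1 (mod 37) since 1·1 = 1 ≡ 1, so λ ≡ 12·1 ≡ 12.
  x = λ² - 31 - 31 = 144 - 62 ≡ 8; y = λ·(31 - 8) - 19 ≡ 35. → (8, 35)

(8, 35)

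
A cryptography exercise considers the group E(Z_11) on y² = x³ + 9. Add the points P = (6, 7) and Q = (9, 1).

(6, 7) + (9, 1). λ = (1 - 7)/(9 - 6) ≡ 5/3 mod 11. 3⁻¹ ≡ 4 (mod 11) since 3·4 = 12 ≡ 1, so λ ≡ 9.
  x = λ² - 6 - 9 = 81 - 15 ≡ 0; y = λ·(6 - 0) - 7 ≡ 3. → (0, 3)

(0, 3)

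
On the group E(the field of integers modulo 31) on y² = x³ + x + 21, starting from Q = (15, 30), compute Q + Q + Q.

Repeated addition: build up to 3Q.
2Q: tangent at (15, 30): λ = (3·15² + 1)/(2·30) ≡ 25/29. 29⁻¹ ≡ 15 (mod 31), so λ ≡ 25·15 ≡ 3.
  x = λ² - 15 - 15 = 9 - 30 ≡ 10; y = λ·(15 - 10) - 30 ≡ 16. → (10, 16)
3Q: (10, 16) + (15, 30). λ = (30 - 16)/(15 - 10) ≡ 14/5 mod 31. 5⁻¹ ≡ 25 (mod 31), so λ ≡ 9.
  x = λ² - 10 - 15 = 81 - 25 ≡ 25; y = λ·(10 - 25) - 16 ≡ 4. → (25, 4)

(25, 4)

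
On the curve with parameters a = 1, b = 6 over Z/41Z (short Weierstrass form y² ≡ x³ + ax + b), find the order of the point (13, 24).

2P: tangent at (13, 24): λ = (3·13² + 1)/(2·24) ≡ 16/7. 7⁻¹ ≡ 6 (mod 41), so λ ≡ 16·6 ≡ 14.
  x = λ² - 13 - 13 = 196 - 26 ≡ 6; y = λ·(13 - 6) - 24 ≡ 33. → (6, 33)
3P: (6, 33) + (13, 24). λ = (24 - 33)/(13 - 6) ≡ 32/7 mod 41. 7⁻¹ ≡ 6 (mod 41) since 7·6 = 42 ≡ 1, so λ ≡ 28.
  x = λ² - 6 - 13 = 784 - 19 ≡ 27; y = λ·(6 - 27) - 33 ≡ 35. → (27, 35)
4P: (27, 35) + (13, 24). λ = (24 - 35)/(13 - 27) ≡ 30/27 mod 41. 27⁻¹ ≡ 38 (mod 41), so λ ≡ 33.
  x = λ² - 27 - 13 = 1089 - 40 ≡ 24; y = λ·(27 - 24) - 35 ≡ 23. → (24, 23)
5P: (24, 23) + (13, 24). λ = (24 - 23)/(13 - 24) ≡ 1/30 mod 41. 30⁻¹ ≡ 26 (mod 41) since 30·26 = 780 ≡ 1, so λ ≡ 26.
  x = λ² - 24 - 13 = 676 - 37 ≡ 24; y = λ·(24 - 24) - 23 ≡ 18. → (24, 18)
6P: (24, 18) + (13, 24). λ = (24 - 18)/(13 - 24) ≡ 6/30 mod 41. 30⁻¹ ≡ 26 (mod 41), so λ ≡ 33.
  x = λ² - 24 - 13 = 1089 - 37 ≡ 27; y = λ·(24 - 27) - 18 ≡ 6. → (27, 6)
7P: (27, 6) + (13, 24). λ = (24 - 6)/(13 - 27) ≡ 18/27 mod 41. 27⁻¹ ≡ 38 (mod 41), so λ ≡ 28.
  x = λ² - 27 - 13 = 784 - 40 ≡ 6; y = λ·(27 - 6) - 6 ≡ 8. → (6, 8)
8P: (6, 8) + (13, 24). λ = (24 - 8)/(13 - 6) ≡ 16/7 mod 41. 7⁻¹ ≡ 6 (mod 41), so λ ≡ 14.
  x = λ² - 6 - 13 = 196 - 19 ≡ 13; y = λ·(6 - 13) - 8 ≡ 17. → (13, 17)
9P: (13, 17) + (13, 24): same x and y₁ ≡ -y₂, so the sum is the point at infinity.
9P = the point at infinity, so the order is 9.

9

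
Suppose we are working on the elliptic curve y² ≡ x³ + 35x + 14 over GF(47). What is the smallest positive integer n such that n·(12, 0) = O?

2P: (12, 0) + (12, 0): same x and y₁ ≡ -y₂, so the sum is O.
2P = O, so the order is 2.

2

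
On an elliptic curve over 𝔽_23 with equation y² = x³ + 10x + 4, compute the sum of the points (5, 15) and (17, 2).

(5, 15) + (17, 2). λ = (2 - 15)/(17 - 5) ≡ 10/12 mod 23. 12⁻¹ ≡ 2 (mod 23), so λ ≡ 20.
  x = λ² - 5 - 17 = 400 - 22 ≡ 10; y = λ·(5 - 10) - 15 ≡ 0. → (10, 0)

(10, 0)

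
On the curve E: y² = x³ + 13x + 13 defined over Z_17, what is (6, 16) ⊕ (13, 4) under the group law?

(11, 12)

(6, 16) + (13, 4). λ = (4 - 16)/(13 - 6) ≡ 5/7 mod 17. 7⁻¹ ≡ 5 (mod 17), so λ ≡ 8.
  x = λ² - 6 - 13 = 64 - 19 ≡ 11; y = λ·(6 - 11) - 16 ≡ 12. → (11, 12)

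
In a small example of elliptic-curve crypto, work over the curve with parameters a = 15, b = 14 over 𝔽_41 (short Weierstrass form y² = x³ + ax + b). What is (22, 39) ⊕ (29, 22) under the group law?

(22, 39) + (29, 22). λ = (22 - 39)/(29 - 22) ≡ 24/7 mod 41. 7⁻¹ ≡ 6 (mod 41), so λ ≡ 21.
  x = λ² - 22 - 29 = 441 - 51 ≡ 21; y = λ·(22 - 21) - 39 ≡ 23. → (21, 23)

(21, 23)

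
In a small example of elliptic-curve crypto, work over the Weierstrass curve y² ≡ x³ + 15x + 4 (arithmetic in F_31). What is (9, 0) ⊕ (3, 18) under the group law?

(28, 26)

(9, 0) + (3, 18). λ = (18 - 0)/(3 - 9) ≡ 18/25 mod 31. 25⁻¹ ≡ 5 (mod 31) since 25·5 = 125 ≡ 1, so λ ≡ 28.
  x = λ² - 9 - 3 = 784 - 12 ≡ 28; y = λ·(9 - 28) - 0 ≡ 26. → (28, 26)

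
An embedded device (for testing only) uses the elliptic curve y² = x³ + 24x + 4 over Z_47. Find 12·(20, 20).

(35, 3)

Write Q = (20, 20).
Double-and-add on 12 = (1100)₂. Start with Q = (20, 20) for the leading 1-bit.
double: tangent at (20, 20): λ = (3·20² + 24)/(2·20) ≡ 2/40. 40⁻¹ ≡ 20 (mod 47), so λ ≡ 2·20 ≡ 40.
  x = λ² - 20 - 20 = 1600 - 40 ≡ 9; y = λ·(20 - 9) - 20 ≡ 44. → (9, 44)
add Q: (9, 44) + (20, 20). λ = (20 - 44)/(20 - 9) ≡ 23/11 mod 47. 11⁻¹ ≡ 30 (mod 47), so λ ≡ 32.
  x = λ² - 9 - 20 = 1024 - 29 ≡ 8; y = λ·(9 - 8) - 44 ≡ 35. → (8, 35)
double: tangent at (8, 35): λ = (3·8² + 24)/(2·35) ≡ 28/23. 23⁻¹ ≡ 45 (mod 47), so λ ≡ 28·45 ≡ 38.
  x = λ² - 8 - 8 = 1444 - 16 ≡ 18; y = λ·(8 - 18) - 35 ≡ 8. → (18, 8)
double: tangent at (18, 8): λ = (3·18² + 24)/(2·8) ≡ 9/16. 16⁻¹ ≡ 3 (mod 47), so λ ≡ 9·3 ≡ 27.
  x = λ² - 18 - 18 = 729 - 36 ≡ 35; y = λ·(18 - 35) - 8 ≡ 3. → (35, 3)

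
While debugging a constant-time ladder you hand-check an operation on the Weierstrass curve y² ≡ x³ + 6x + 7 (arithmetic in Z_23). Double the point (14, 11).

(11, 1)

tangent at (14, 11): λ = (3·14² + 6)/(2·11) ≡ 19/22. 22⁻¹ ≡ 22 (mod 23), so λ ≡ 19·22 ≡ 4.
  x = λ² - 14 - 14 = 16 - 28 ≡ 11; y = λ·(14 - 11) - 11 ≡ 1. → (11, 1)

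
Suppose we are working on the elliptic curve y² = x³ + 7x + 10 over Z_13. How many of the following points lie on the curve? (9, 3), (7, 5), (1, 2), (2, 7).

(9, 3): 3² ≡ 9, rhs ≡ 9 → on.
(7, 5): 5² ≡ 12, rhs ≡ 12 → on.
(1, 2): 2² ≡ 4, rhs ≡ 5 → off.
(2, 7): 7² ≡ 10, rhs ≡ 6 → off.

2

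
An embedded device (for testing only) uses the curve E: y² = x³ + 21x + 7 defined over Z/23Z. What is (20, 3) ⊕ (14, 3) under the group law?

(20, 3) + (14, 3). λ = (3 - 3)/(14 - 20) ≡ 0/17 mod 23. 17⁻¹ ≡ 19 (mod 23) since 17·19 = 323 ≡ 1, so λ ≡ 0.
  x = λ² - 20 - 14 = 0 - 34 ≡ 12; y = λ·(20 - 12) - 3 ≡ 20. → (12, 20)

(12, 20)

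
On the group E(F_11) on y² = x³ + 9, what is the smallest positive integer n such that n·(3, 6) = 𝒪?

12

2P: tangent at (3, 6): λ = (3·3² + 0)/(2·6) ≡ 5/1. 1⁻¹ ≡ 1 (mod 11) since 1·1 = 1 ≡ 1, so λ ≡ 5·1 ≡ 5.
  x = λ² - 3 - 3 = 25 - 6 ≡ 8; y = λ·(3 - 8) - 6 ≡ 2. → (8, 2)
3P: (8, 2) + (3, 6). λ = (6 - 2)/(3 - 8) ≡ 4/6 mod 11. 6⁻¹ ≡ 2 (mod 11), so λ ≡ 8.
  x = λ² - 8 - 3 = 64 - 11 ≡ 9; y = λ·(8 - 9) - 2 ≡ 1. → (9, 1)
4P: (9, 1) + (3, 6). λ = (6 - 1)/(3 - 9) ≡ 5/5 mod 11. 5⁻¹ ≡ 9 (mod 11), so λ ≡ 1.
  x = λ² - 9 - 3 = 1 - 12 ≡ 0; y = λ·(9 - 0) - 1 ≡ 8. → (0, 8)
5P: (0, 8) + (3, 6). λ = (6 - 8)/(3 - 0) ≡ 9/3 mod 11. 3⁻¹ ≡ 4 (mod 11), so λ ≡ 3.
  x = λ² - 0 - 3 = 9 - 3 ≡ 6; y = λ·(0 - 6) - 8 ≡ 7. → (6, 7)
6P: (6, 7) + (3, 6). λ = (6 - 7)/(3 - 6) ≡ 10/8 mod 11. 8⁻¹ ≡ 7 (mod 11), so λ ≡ 4.
  x = λ² - 6 - 3 = 16 - 9 ≡ 7; y = λ·(6 - 7) - 7 ≡ 0. → (7, 0)
7P: (7, 0) + (3, 6). λ = (6 - 0)/(3 - 7) ≡ 6/7 mod 11. 7⁻¹ ≡ 8 (mod 11), so λ ≡ 4.
  x = λ² - 7 - 3 = 16 - 10 ≡ 6; y = λ·(7 - 6) - 0 ≡ 4. → (6, 4)
8P: (6, 4) + (3, 6). λ = (6 - 4)/(3 - 6) ≡ 2/8 mod 11. 8⁻¹ ≡ 7 (mod 11) since 8·7 = 56 ≡ 1, so λ ≡ 3.
  x = λ² - 6 - 3 = 9 - 9 ≡ 0; y = λ·(6 - 0) - 4 ≡ 3. → (0, 3)
9P: (0, 3) + (3, 6). λ = (6 - 3)/(3 - 0) ≡ 3/3 mod 11. 3⁻¹ ≡ 4 (mod 11) since 3·4 = 12 ≡ 1, so λ ≡ 1.
  x = λ² - 0 - 3 = 1 - 3 ≡ 9; y = λ·(0 - 9) - 3 ≡ 10. → (9, 10)
10P: (9, 10) + (3, 6). λ = (6 - 10)/(3 - 9) ≡ 7/5 mod 11. 5⁻¹ ≡ 9 (mod 11), so λ ≡ 8.
  x = λ² - 9 - 3 = 64 - 12 ≡ 8; y = λ·(9 - 8) - 10 ≡ 9. → (8, 9)
11P: (8, 9) + (3, 6). λ = (6 - 9)/(3 - 8) ≡ 8/6 mod 11. 6⁻¹ ≡ 2 (mod 11), so λ ≡ 5.
  x = λ² - 8 - 3 = 25 - 11 ≡ 3; y = λ·(8 - 3) - 9 ≡ 5. → (3, 5)
12P: (3, 5) + (3, 6): same x and y₁ ≡ -y₂, so the sum is 𝒪.
12P = 𝒪, so the order is 12.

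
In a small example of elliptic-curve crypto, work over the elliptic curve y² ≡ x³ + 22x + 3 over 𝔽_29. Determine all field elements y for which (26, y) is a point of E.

x³ + 22x + 3 = 18151 ≡ 26 (mod 29).
26 is a non-residue mod 29; no y exists.

none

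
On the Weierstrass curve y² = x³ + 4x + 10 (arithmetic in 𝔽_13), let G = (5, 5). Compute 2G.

tangent at (5, 5): λ = (3·5² + 4)/(2·5) ≡ 1/10. 10⁻¹ ≡ 4 (mod 13) since 10·4 = 40 ≡ 1, so λ ≡ 1·4 ≡ 4.
  x = λ² - 5 - 5 = 16 - 10 ≡ 6; y = λ·(5 - 6) - 5 ≡ 4. → (6, 4)

(6, 4)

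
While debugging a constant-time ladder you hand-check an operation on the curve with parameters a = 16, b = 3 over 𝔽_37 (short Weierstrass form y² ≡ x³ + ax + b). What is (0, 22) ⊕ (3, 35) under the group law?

(24, 22)

(0, 22) + (3, 35). λ = (35 - 22)/(3 - 0) ≡ 13/3 mod 37. 3⁻¹ ≡ 25 (mod 37), so λ ≡ 29.
  x = λ² - 0 - 3 = 841 - 3 ≡ 24; y = λ·(0 - 24) - 22 ≡ 22. → (24, 22)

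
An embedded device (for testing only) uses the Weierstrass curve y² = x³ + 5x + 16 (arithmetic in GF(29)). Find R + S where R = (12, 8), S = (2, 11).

(12, 8) + (2, 11). λ = (11 - 8)/(2 - 12) ≡ 3/19 mod 29. 19⁻¹ ≡ 26 (mod 29), so λ ≡ 20.
  x = λ² - 12 - 2 = 400 - 14 ≡ 9; y = λ·(12 - 9) - 8 ≡ 23. → (9, 23)

(9, 23)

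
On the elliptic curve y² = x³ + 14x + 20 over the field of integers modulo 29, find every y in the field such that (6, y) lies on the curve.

x³ + 14x + 20 = 320 ≡ 1 (mod 29).
Square roots of 1 mod 29: 1 and 28 (since 1² = 1 ≡ 1).

1, 28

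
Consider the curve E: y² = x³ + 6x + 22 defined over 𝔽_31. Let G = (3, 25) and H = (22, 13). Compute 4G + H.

First 4G:
Double-and-add on 4 = (100)₂. Start with G = (3, 25) for the leading 1-bit.
double: tangent at (3, 25): λ = (3·3² + 6)/(2·25) ≡ 2/19. 19⁻¹ ≡ 18 (mod 31), so λ ≡ 2·18 ≡ 5.
  x = λ² - 3 - 3 = 25 - 6 ≡ 19; y = λ·(3 - 19) - 25 ≡ 19. → (19, 19)
double: tangent at (19, 19): λ = (3·19² + 6)/(2·19) ≡ 4/7. 7⁻¹ ≡ 9 (mod 31), so λ ≡ 4·9 ≡ 5.
  x = λ² - 19 - 19 = 25 - 38 ≡ 18; y = λ·(19 - 18) - 19 ≡ 17. → (18, 17)
4G = (18, 17).
Finally 4G + H:
(18, 17) + (22, 13). λ = (13 - 17)/(22 - 18) ≡ 27/4 mod 31. 4⁻¹ ≡ 8 (mod 31), so λ ≡ 30.
  x = λ² - 18 - 22 = 900 - 40 ≡ 23; y = λ·(18 - 23) - 17 ≡ 19. → (23, 19)

(23, 19)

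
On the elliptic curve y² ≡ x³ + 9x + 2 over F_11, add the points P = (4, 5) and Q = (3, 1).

(4, 5) + (3, 1). λ = (1 - 5)/(3 - 4) ≡ 7/10 mod 11. 10⁻¹ ≡ 10 (mod 11), so λ ≡ 4.
  x = λ² - 4 - 3 = 16 - 7 ≡ 9; y = λ·(4 - 9) - 5 ≡ 8. → (9, 8)

(9, 8)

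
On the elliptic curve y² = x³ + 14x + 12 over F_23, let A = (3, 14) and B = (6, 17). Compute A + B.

(15, 20)

(3, 14) + (6, 17). λ = (17 - 14)/(6 - 3) ≡ 3/3 mod 23. 3⁻¹ ≡ 8 (mod 23) since 3·8 = 24 ≡ 1, so λ ≡ 1.
  x = λ² - 3 - 6 = 1 - 9 ≡ 15; y = λ·(3 - 15) - 14 ≡ 20. → (15, 20)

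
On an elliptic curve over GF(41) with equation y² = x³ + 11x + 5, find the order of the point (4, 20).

2P: tangent at (4, 20): λ = (3·4² + 11)/(2·20) ≡ 18/40. 40⁻¹ ≡ 40 (mod 41), so λ ≡ 18·40 ≡ 23.
  x = λ² - 4 - 4 = 529 - 8 ≡ 29; y = λ·(4 - 29) - 20 ≡ 20. → (29, 20)
3P: (29, 20) + (4, 20). λ = (20 - 20)/(4 - 29) ≡ 0/16 mod 41. 16⁻¹ ≡ 18 (mod 41), so λ ≡ 0.
  x = λ² - 29 - 4 = 0 - 33 ≡ 8; y = λ·(29 - 8) - 20 ≡ 21. → (8, 21)
4P: (8, 21) + (4, 20). λ = (20 - 21)/(4 - 8) ≡ 40/37 mod 41. 37⁻¹ ≡ 10 (mod 41) since 37·10 = 370 ≡ 1, so λ ≡ 31.
  x = λ² - 8 - 4 = 961 - 12 ≡ 6; y = λ·(8 - 6) - 21 ≡ 0. → (6, 0)
5P: (6, 0) + (4, 20). λ = (20 - 0)/(4 - 6) ≡ 20/39 mod 41. 39⁻¹ ≡ 20 (mod 41), so λ ≡ 31.
  x = λ² - 6 - 4 = 961 - 10 ≡ 8; y = λ·(6 - 8) - 0 ≡ 20. → (8, 20)
6P: (8, 20) + (4, 20). λ = (20 - 20)/(4 - 8) ≡ 0/37 mod 41. 37⁻¹ ≡ 10 (mod 41), so λ ≡ 0.
  x = λ² - 8 - 4 = 0 - 12 ≡ 29; y = λ·(8 - 29) - 20 ≡ 21. → (29, 21)
7P: (29, 21) + (4, 20). λ = (20 - 21)/(4 - 29) ≡ 40/16 mod 41. 16⁻¹ ≡ 18 (mod 41), so λ ≡ 23.
  x = λ² - 29 - 4 = 529 - 33 ≡ 4; y = λ·(29 - 4) - 21 ≡ 21. → (4, 21)
8P: (4, 21) + (4, 20): same x and y₁ ≡ -y₂, so the sum is the point at infinity.
8P = the point at infinity, so the order is 8.

8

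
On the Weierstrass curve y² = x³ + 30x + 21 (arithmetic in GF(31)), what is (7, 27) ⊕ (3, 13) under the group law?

(10, 9)

(7, 27) + (3, 13). λ = (13 - 27)/(3 - 7) ≡ 17/27 mod 31. 27⁻¹ ≡ 23 (mod 31) since 27·23 = 621 ≡ 1, so λ ≡ 19.
  x = λ² - 7 - 3 = 361 - 10 ≡ 10; y = λ·(7 - 10) - 27 ≡ 9. → (10, 9)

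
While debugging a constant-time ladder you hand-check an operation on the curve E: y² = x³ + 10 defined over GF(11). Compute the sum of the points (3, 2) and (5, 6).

(7, 1)

(3, 2) + (5, 6). λ = (6 - 2)/(5 - 3) ≡ 4/2 mod 11. 2⁻¹ ≡ 6 (mod 11), so λ ≡ 2.
  x = λ² - 3 - 5 = 4 - 8 ≡ 7; y = λ·(3 - 7) - 2 ≡ 1. → (7, 1)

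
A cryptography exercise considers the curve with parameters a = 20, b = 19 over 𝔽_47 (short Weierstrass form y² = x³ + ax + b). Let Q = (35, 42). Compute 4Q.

Repeated addition: build up to 4Q.
2Q: tangent at (35, 42): λ = (3·35² + 20)/(2·42) ≡ 29/37. 37⁻¹ ≡ 14 (mod 47), so λ ≡ 29·14 ≡ 30.
  x = λ² - 35 - 35 = 900 - 70 ≡ 31; y = λ·(35 - 31) - 42 ≡ 31. → (31, 31)
3Q: (31, 31) + (35, 42). λ = (42 - 31)/(35 - 31) ≡ 11/4 mod 47. 4⁻¹ ≡ 12 (mod 47) since 4·12 = 48 ≡ 1, so λ ≡ 38.
  x = λ² - 31 - 35 = 1444 - 66 ≡ 15; y = λ·(31 - 15) - 31 ≡ 13. → (15, 13)
4Q: (15, 13) + (35, 42). λ = (42 - 13)/(35 - 15) ≡ 29/20 mod 47. 20⁻¹ ≡ 40 (mod 47), so λ ≡ 32.
  x = λ² - 15 - 35 = 1024 - 50 ≡ 34; y = λ·(15 - 34) - 13 ≡ 37. → (34, 37)

(34, 37)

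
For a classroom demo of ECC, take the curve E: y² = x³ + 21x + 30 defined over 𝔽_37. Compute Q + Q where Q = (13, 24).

(21, 36)

tangent at (13, 24): λ = (3·13² + 21)/(2·24) ≡ 10/11. 11⁻¹ ≡ 27 (mod 37) since 11·27 = 297 ≡ 1, so λ ≡ 10·27 ≡ 11.
  x = λ² - 13 - 13 = 121 - 26 ≡ 21; y = λ·(13 - 21) - 24 ≡ 36. → (21, 36)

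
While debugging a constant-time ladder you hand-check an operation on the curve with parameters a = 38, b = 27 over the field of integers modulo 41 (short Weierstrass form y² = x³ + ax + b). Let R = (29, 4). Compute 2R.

tangent at (29, 4): λ = (3·29² + 38)/(2·4) ≡ 19/8. 8⁻¹ ≡ 36 (mod 41) since 8·36 = 288 ≡ 1, so λ ≡ 19·36 ≡ 28.
  x = λ² - 29 - 29 = 784 - 58 ≡ 29; y = λ·(29 - 29) - 4 ≡ 37. → (29, 37)

(29, 37)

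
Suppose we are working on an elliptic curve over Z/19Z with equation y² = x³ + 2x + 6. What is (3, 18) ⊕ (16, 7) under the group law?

(3, 18) + (16, 7). λ = (7 - 18)/(16 - 3) ≡ 8/13 mod 19. 13⁻¹ ≡ 3 (mod 19), so λ ≡ 5.
  x = λ² - 3 - 16 = 25 - 19 ≡ 6; y = λ·(3 - 6) - 18 ≡ 5. → (6, 5)

(6, 5)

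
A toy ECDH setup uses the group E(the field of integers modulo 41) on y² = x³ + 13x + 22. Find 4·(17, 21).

Write G = (17, 21).
Repeated addition: build up to 4G.
2G: tangent at (17, 21): λ = (3·17² + 13)/(2·21) ≡ 19/1. 1⁻¹ ≡ 1 (mod 41) since 1·1 = 1 ≡ 1, so λ ≡ 19·1 ≡ 19.
  x = λ² - 17 - 17 = 361 - 34 ≡ 40; y = λ·(17 - 40) - 21 ≡ 34. → (40, 34)
3G: (40, 34) + (17, 21). λ = (21 - 34)/(17 - 40) ≡ 28/18 mod 41. 18⁻¹ ≡ 16 (mod 41), so λ ≡ 38.
  x = λ² - 40 - 17 = 1444 - 57 ≡ 34; y = λ·(40 - 34) - 34 ≡ 30. → (34, 30)
4G: (34, 30) + (17, 21). λ = (21 - 30)/(17 - 34) ≡ 32/24 mod 41. 24⁻¹ ≡ 12 (mod 41), so λ ≡ 15.
  x = λ² - 34 - 17 = 225 - 51 ≡ 10; y = λ·(34 - 10) - 30 ≡ 2. → (10, 2)

(10, 2)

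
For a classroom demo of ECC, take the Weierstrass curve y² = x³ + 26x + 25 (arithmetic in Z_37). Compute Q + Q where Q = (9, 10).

tangent at (9, 10): λ = (3·9² + 26)/(2·10) ≡ 10/20. 20⁻¹ ≡ 13 (mod 37), so λ ≡ 10·13 ≡ 19.
  x = λ² - 9 - 9 = 361 - 18 ≡ 10; y = λ·(9 - 10) - 10 ≡ 8. → (10, 8)

(10, 8)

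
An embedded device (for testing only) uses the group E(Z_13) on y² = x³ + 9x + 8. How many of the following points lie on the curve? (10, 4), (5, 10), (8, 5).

1

(10, 4): 4² ≡ 3, rhs ≡ 6 → off.
(5, 10): 10² ≡ 9, rhs ≡ 9 → on.
(8, 5): 5² ≡ 12, rhs ≡ 7 → off.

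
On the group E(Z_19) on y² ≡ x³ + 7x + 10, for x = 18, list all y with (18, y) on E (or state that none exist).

none

x³ + 7x + 10 = 5968 ≡ 2 (mod 19).
2 is a non-residue mod 19; no y exists.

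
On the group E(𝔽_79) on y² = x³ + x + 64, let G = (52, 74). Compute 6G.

(36, 64)

Double-and-add on 6 = (110)₂. Start with G = (52, 74) for the leading 1-bit.
double: tangent at (52, 74): λ = (3·52² + 1)/(2·74) ≡ 55/69. 69⁻¹ ≡ 71 (mod 79) since 69·71 = 4899 ≡ 1, so λ ≡ 55·71 ≡ 34.
  x = λ² - 52 - 52 = 1156 - 104 ≡ 25; y = λ·(52 - 25) - 74 ≡ 54. → (25, 54)
add G: (25, 54) + (52, 74). λ = (74 - 54)/(52 - 25) ≡ 20/27 mod 79. 27⁻¹ ≡ 41 (mod 79) since 27·41 = 1107 ≡ 1, so λ ≡ 30.
  x = λ² - 25 - 52 = 900 - 77 ≡ 33; y = λ·(25 - 33) - 54 ≡ 22. → (33, 22)
double: tangent at (33, 22): λ = (3·33² + 1)/(2·22) ≡ 29/44. 44⁻¹ ≡ 9 (mod 79), so λ ≡ 29·9 ≡ 24.
  x = λ² - 33 - 33 = 576 - 66 ≡ 36; y = λ·(33 - 36) - 22 ≡ 64. → (36, 64)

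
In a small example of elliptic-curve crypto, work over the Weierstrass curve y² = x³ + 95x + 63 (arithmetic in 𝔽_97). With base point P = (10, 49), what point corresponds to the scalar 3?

(54, 52)

Repeated addition: build up to 3P.
2P: tangent at (10, 49): λ = (3·10² + 95)/(2·49) ≡ 7/1. 1⁻¹ ≡ 1 (mod 97) since 1·1 = 1 ≡ 1, so λ ≡ 7·1 ≡ 7.
  x = λ² - 10 - 10 = 49 - 20 ≡ 29; y = λ·(10 - 29) - 49 ≡ 12. → (29, 12)
3P: (29, 12) + (10, 49). λ = (49 - 12)/(10 - 29) ≡ 37/78 mod 97. 78⁻¹ ≡ 51 (mod 97) since 78·51 = 3978 ≡ 1, so λ ≡ 44.
  x = λ² - 29 - 10 = 1936 - 39 ≡ 54; y = λ·(29 - 54) - 12 ≡ 52. → (54, 52)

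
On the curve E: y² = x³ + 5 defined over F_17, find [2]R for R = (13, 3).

(4, 1)

tangent at (13, 3): λ = (3·13² + 0)/(2·3) ≡ 14/6. 6⁻¹ ≡ 3 (mod 17), so λ ≡ 14·3 ≡ 8.
  x = λ² - 13 - 13 = 64 - 26 ≡ 4; y = λ·(13 - 4) - 3 ≡ 1. → (4, 1)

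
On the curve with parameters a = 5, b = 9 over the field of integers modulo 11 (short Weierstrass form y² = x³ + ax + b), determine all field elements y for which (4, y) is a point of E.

x³ + 5x + 9 = 93 ≡ 5 (mod 11).
Square roots of 5 mod 11: 4 and 7 (since 4² = 16 ≡ 5).

4, 7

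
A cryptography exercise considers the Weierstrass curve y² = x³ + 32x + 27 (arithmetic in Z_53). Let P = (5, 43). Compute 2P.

tangent at (5, 43): λ = (3·5² + 32)/(2·43) ≡ 1/33. 33⁻¹ ≡ 45 (mod 53) since 33·45 = 1485 ≡ 1, so λ ≡ 1·45 ≡ 45.
  x = λ² - 5 - 5 = 2025 - 10 ≡ 1; y = λ·(5 - 1) - 43 ≡ 31. → (1, 31)

(1, 31)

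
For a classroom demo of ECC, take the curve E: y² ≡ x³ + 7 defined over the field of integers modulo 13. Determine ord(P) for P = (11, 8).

7

2P: tangent at (11, 8): λ = (3·11² + 0)/(2·8) ≡ 12/3. 3⁻¹ ≡ 9 (mod 13) since 3·9 = 27 ≡ 1, so λ ≡ 12·9 ≡ 4.
  x = λ² - 11 - 11 = 16 - 22 ≡ 7; y = λ·(11 - 7) - 8 ≡ 8. → (7, 8)
3P: (7, 8) + (11, 8). λ = (8 - 8)/(11 - 7) ≡ 0/4 mod 13. 4⁻¹ ≡ 10 (mod 13), so λ ≡ 0.
  x = λ² - 7 - 11 = 0 - 18 ≡ 8; y = λ·(7 - 8) - 8 ≡ 5. → (8, 5)
4P: (8, 5) + (11, 8). λ = (8 - 5)/(11 - 8) ≡ 3/3 mod 13. 3⁻¹ ≡ 9 (mod 13), so λ ≡ 1.
  x = λ² - 8 - 11 = 1 - 19 ≡ 8; y = λ·(8 - 8) - 5 ≡ 8. → (8, 8)
5P: (8, 8) + (11, 8). λ = (8 - 8)/(11 - 8) ≡ 0/3 mod 13. 3⁻¹ ≡ 9 (mod 13), so λ ≡ 0.
  x = λ² - 8 - 11 = 0 - 19 ≡ 7; y = λ·(8 - 7) - 8 ≡ 5. → (7, 5)
6P: (7, 5) + (11, 8). λ = (8 - 5)/(11 - 7) ≡ 3/4 mod 13. 4⁻¹ ≡ 10 (mod 13) since 4·10 = 40 ≡ 1, so λ ≡ 4.
  x = λ² - 7 - 11 = 16 - 18 ≡ 11; y = λ·(7 - 11) - 5 ≡ 5. → (11, 5)
7P: (11, 5) + (11, 8): same x and y₁ ≡ -y₂, so the sum is O.
7P = O, so the order is 7.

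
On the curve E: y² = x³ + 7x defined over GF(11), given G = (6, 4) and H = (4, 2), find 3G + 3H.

(2, 0)

First 3G:
Repeated addition: build up to 3G.
2G: tangent at (6, 4): λ = (3·6² + 7)/(2·4) ≡ 5/8. 8⁻¹ ≡ 7 (mod 11), so λ ≡ 5·7 ≡ 2.
  x = λ² - 6 - 6 = 4 - 12 ≡ 3; y = λ·(6 - 3) - 4 ≡ 2. → (3, 2)
3G: (3, 2) + (6, 4). λ = (4 - 2)/(6 - 3) ≡ 2/3 mod 11. 3⁻¹ ≡ 4 (mod 11), so λ ≡ 8.
  x = λ² - 3 - 6 = 64 - 9 ≡ 0; y = λ·(3 - 0) - 2 ≡ 0. → (0, 0)
3G = (0, 0).
Next 3H:
Repeated addition: build up to 3H.
2H: tangent at (4, 2): λ = (3·4² + 7)/(2·2) ≡ 0/4. 4⁻¹ ≡ 3 (mod 11), so λ ≡ 0·3 ≡ 0.
  x = λ² - 4 - 4 = 0 - 8 ≡ 3; y = λ·(4 - 3) - 2 ≡ 9. → (3, 9)
3H: (3, 9) + (4, 2). λ = (2 - 9)/(4 - 3) ≡ 4/1 mod 11. 1⁻¹ ≡ 1 (mod 11), so λ ≡ 4.
  x = λ² - 3 - 4 = 16 - 7 ≡ 9; y = λ·(3 - 9) - 9 ≡ 0. → (9, 0)
3H = (9, 0).
Finally 3G + 3H:
(0, 0) + (9, 0). λ = (0 - 0)/(9 - 0) ≡ 0/9 mod 11. 9⁻¹ ≡ 5 (mod 11), so λ ≡ 0.
  x = λ² - 0 - 9 = 0 - 9 ≡ 2; y = λ·(0 - 2) - 0 ≡ 0. → (2, 0)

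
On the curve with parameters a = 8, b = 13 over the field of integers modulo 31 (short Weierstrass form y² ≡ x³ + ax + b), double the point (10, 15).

(15, 6)

tangent at (10, 15): λ = (3·10² + 8)/(2·15) ≡ 29/30. 30⁻¹ ≡ 30 (mod 31), so λ ≡ 29·30 ≡ 2.
  x = λ² - 10 - 10 = 4 - 20 ≡ 15; y = λ·(10 - 15) - 15 ≡ 6. → (15, 6)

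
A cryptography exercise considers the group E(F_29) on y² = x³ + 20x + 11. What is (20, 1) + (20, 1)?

tangent at (20, 1): λ = (3·20² + 20)/(2·1) ≡ 2/2. 2⁻¹ ≡ 15 (mod 29), so λ ≡ 2·15 ≡ 1.
  x = λ² - 20 - 20 = 1 - 40 ≡ 19; y = λ·(20 - 19) - 1 ≡ 0. → (19, 0)

(19, 0)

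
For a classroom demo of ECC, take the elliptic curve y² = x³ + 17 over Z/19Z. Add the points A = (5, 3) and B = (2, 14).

(5, 3) + (2, 14). λ = (14 - 3)/(2 - 5) ≡ 11/16 mod 19. 16⁻¹ ≡ 6 (mod 19), so λ ≡ 9.
  x = λ² - 5 - 2 = 81 - 7 ≡ 17; y = λ·(5 - 17) - 3 ≡ 3. → (17, 3)

(17, 3)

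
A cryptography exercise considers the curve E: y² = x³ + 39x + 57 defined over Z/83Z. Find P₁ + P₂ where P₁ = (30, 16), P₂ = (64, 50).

(30, 16) + (64, 50). λ = (50 - 16)/(64 - 30) ≡ 34/34 mod 83. 34⁻¹ ≡ 22 (mod 83), so λ ≡ 1.
  x = λ² - 30 - 64 = 1 - 94 ≡ 73; y = λ·(30 - 73) - 16 ≡ 24. → (73, 24)

(73, 24)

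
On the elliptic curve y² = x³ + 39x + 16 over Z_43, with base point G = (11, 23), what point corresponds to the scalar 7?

Double-and-add on 7 = (111)₂. Start with G = (11, 23) for the leading 1-bit.
double: tangent at (11, 23): λ = (3·11² + 39)/(2·23) ≡ 15/3. 3⁻¹ ≡ 29 (mod 43) since 3·29 = 87 ≡ 1, so λ ≡ 15·29 ≡ 5.
  x = λ² - 11 - 11 = 25 - 22 ≡ 3; y = λ·(11 - 3) - 23 ≡ 17. → (3, 17)
add G: (3, 17) + (11, 23). λ = (23 - 17)/(11 - 3) ≡ 6/8 mod 43. 8⁻¹ ≡ 27 (mod 43), so λ ≡ 33.
  x = λ² - 3 - 11 = 1089 - 14 ≡ 0; y = λ·(3 - 0) - 17 ≡ 39. → (0, 39)
double: tangent at (0, 39): λ = (3·0² + 39)/(2·39) ≡ 39/35. 35⁻¹ ≡ 16 (mod 43) since 35·16 = 560 ≡ 1, so λ ≡ 39·16 ≡ 22.
  x = λ² - 0 - 0 = 484 - 0 ≡ 11; y = λ·(0 - 11) - 39 ≡ 20. → (11, 20)
add G: (11, 20) + (11, 23): same x and y₁ ≡ -y₂, so the sum is O.

O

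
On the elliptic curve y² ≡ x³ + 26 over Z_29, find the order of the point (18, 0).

2

2P: (18, 0) + (18, 0): same x and y₁ ≡ -y₂, so the sum is 𝒪.
2P = 𝒪, so the order is 2.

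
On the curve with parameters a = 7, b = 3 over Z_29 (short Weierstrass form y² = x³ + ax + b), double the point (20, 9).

tangent at (20, 9): λ = (3·20² + 7)/(2·9) ≡ 18/18. 18⁻¹ ≡ 21 (mod 29) since 18·21 = 378 ≡ 1, so λ ≡ 18·21 ≡ 1.
  x = λ² - 20 - 20 = 1 - 40 ≡ 19; y = λ·(20 - 19) - 9 ≡ 21. → (19, 21)

(19, 21)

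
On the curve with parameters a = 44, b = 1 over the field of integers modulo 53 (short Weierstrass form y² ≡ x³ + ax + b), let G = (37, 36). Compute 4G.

Repeated addition: build up to 4G.
2G: tangent at (37, 36): λ = (3·37² + 44)/(2·36) ≡ 17/19. 19⁻¹ ≡ 14 (mod 53) since 19·14 = 266 ≡ 1, so λ ≡ 17·14 ≡ 26.
  x = λ² - 37 - 37 = 676 - 74 ≡ 19; y = λ·(37 - 19) - 36 ≡ 8. → (19, 8)
3G: (19, 8) + (37, 36). λ = (36 - 8)/(37 - 19) ≡ 28/18 mod 53. 18⁻¹ ≡ 3 (mod 53), so λ ≡ 31.
  x = λ² - 19 - 37 = 961 - 56 ≡ 4; y = λ·(19 - 4) - 8 ≡ 33. → (4, 33)
4G: (4, 33) + (37, 36). λ = (36 - 33)/(37 - 4) ≡ 3/33 mod 53. 33⁻¹ ≡ 45 (mod 53) since 33·45 = 1485 ≡ 1, so λ ≡ 29.
  x = λ² - 4 - 37 = 841 - 41 ≡ 5; y = λ·(4 - 5) - 33 ≡ 44. → (5, 44)

(5, 44)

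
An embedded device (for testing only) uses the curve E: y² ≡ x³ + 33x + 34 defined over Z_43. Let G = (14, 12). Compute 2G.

tangent at (14, 12): λ = (3·14² + 33)/(2·12) ≡ 19/24. 24⁻¹ ≡ 9 (mod 43) since 24·9 = 216 ≡ 1, so λ ≡ 19·9 ≡ 42.
  x = λ² - 14 - 14 = 1764 - 28 ≡ 16; y = λ·(14 - 16) - 12 ≡ 33. → (16, 33)

(16, 33)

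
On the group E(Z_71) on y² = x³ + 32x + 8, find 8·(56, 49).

(37, 50)

Write Q = (56, 49).
Repeated addition: build up to 8Q.
2Q: tangent at (56, 49): λ = (3·56² + 32)/(2·49) ≡ 68/27. 27⁻¹ ≡ 50 (mod 71), so λ ≡ 68·50 ≡ 63.
  x = λ² - 56 - 56 = 3969 - 112 ≡ 23; y = λ·(56 - 23) - 49 ≡ 42. → (23, 42)
3Q: (23, 42) + (56, 49). λ = (49 - 42)/(56 - 23) ≡ 7/33 mod 71. 33⁻¹ ≡ 28 (mod 71) since 33·28 = 924 ≡ 1, so λ ≡ 54.
  x = λ² - 23 - 56 = 2916 - 79 ≡ 68; y = λ·(23 - 68) - 42 ≡ 13. → (68, 13)
4Q: (68, 13) + (56, 49). λ = (49 - 13)/(56 - 68) ≡ 36/59 mod 71. 59⁻¹ ≡ 65 (mod 71) since 59·65 = 3835 ≡ 1, so λ ≡ 68.
  x = λ² - 68 - 56 = 4624 - 124 ≡ 27; y = λ·(68 - 27) - 13 ≡ 6. → (27, 6)
5Q: (27, 6) + (56, 49). λ = (49 - 6)/(56 - 27) ≡ 43/29 mod 71. 29⁻¹ ≡ 49 (mod 71), so λ ≡ 48.
  x = λ² - 27 - 56 = 2304 - 83 ≡ 20; y = λ·(27 - 20) - 6 ≡ 46. → (20, 46)
6Q: (20, 46) + (56, 49). λ = (49 - 46)/(56 - 20) ≡ 3/36 mod 71. 36⁻¹ ≡ 2 (mod 71), so λ ≡ 6.
  x = λ² - 20 - 56 = 36 - 76 ≡ 31; y = λ·(20 - 31) - 46 ≡ 30. → (31, 30)
7Q: (31, 30) + (56, 49). λ = (49 - 30)/(56 - 31) ≡ 19/25 mod 71. 25⁻¹ ≡ 54 (mod 71) since 25·54 = 1350 ≡ 1, so λ ≡ 32.
  x = λ² - 31 - 56 = 1024 - 87 ≡ 14; y = λ·(31 - 14) - 30 ≡ 17. → (14, 17)
8Q: (14, 17) + (56, 49). λ = (49 - 17)/(56 - 14) ≡ 32/42 mod 71. 42⁻¹ ≡ 22 (mod 71), so λ ≡ 65.
  x = λ² - 14 - 56 = 4225 - 70 ≡ 37; y = λ·(14 - 37) - 17 ≡ 50. → (37, 50)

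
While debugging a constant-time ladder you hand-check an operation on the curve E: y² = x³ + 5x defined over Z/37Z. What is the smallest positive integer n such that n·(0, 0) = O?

2

2P: (0, 0) + (0, 0): same x and y₁ ≡ -y₂, so the sum is O.
2P = O, so the order is 2.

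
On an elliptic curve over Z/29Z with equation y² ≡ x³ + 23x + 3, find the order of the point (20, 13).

2P: tangent at (20, 13): λ = (3·20² + 23)/(2·13) ≡ 5/26. 26⁻¹ ≡ 19 (mod 29) since 26·19 = 494 ≡ 1, so λ ≡ 5·19 ≡ 8.
  x = λ² - 20 - 20 = 64 - 40 ≡ 24; y = λ·(20 - 24) - 13 ≡ 13. → (24, 13)
3P: (24, 13) + (20, 13). λ = (13 - 13)/(20 - 24) ≡ 0/25 mod 29. 25⁻¹ ≡ 7 (mod 29), so λ ≡ 0.
  x = λ² - 24 - 20 = 0 - 44 ≡ 14; y = λ·(24 - 14) - 13 ≡ 16. → (14, 16)
4P: (14, 16) + (20, 13). λ = (13 - 16)/(20 - 14) ≡ 26/6 mod 29. 6⁻¹ ≡ 5 (mod 29) since 6·5 = 30 ≡ 1, so λ ≡ 14.
  x = λ² - 14 - 20 = 196 - 34 ≡ 17; y = λ·(14 - 17) - 16 ≡ 0. → (17, 0)
5P: (17, 0) + (20, 13). λ = (13 - 0)/(20 - 17) ≡ 13/3 mod 29. 3⁻¹ ≡ 10 (mod 29) since 3·10 = 30 ≡ 1, so λ ≡ 14.
  x = λ² - 17 - 20 = 196 - 37 ≡ 14; y = λ·(17 - 14) - 0 ≡ 13. → (14, 13)
6P: (14, 13) + (20, 13). λ = (13 - 13)/(20 - 14) ≡ 0/6 mod 29. 6⁻¹ ≡ 5 (mod 29), so λ ≡ 0.
  x = λ² - 14 - 20 = 0 - 34 ≡ 24; y = λ·(14 - 24) - 13 ≡ 16. → (24, 16)
7P: (24, 16) + (20, 13). λ = (13 - 16)/(20 - 24) ≡ 26/25 mod 29. 25⁻¹ ≡ 7 (mod 29), so λ ≡ 8.
  x = λ² - 24 - 20 = 64 - 44 ≡ 20; y = λ·(24 - 20) - 16 ≡ 16. → (20, 16)
8P: (20, 16) + (20, 13): same x and y₁ ≡ -y₂, so the sum is the point at infinity.
8P = the point at infinity, so the order is 8.

8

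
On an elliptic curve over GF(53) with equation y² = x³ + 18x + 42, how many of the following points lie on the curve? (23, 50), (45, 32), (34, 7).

2

(23, 50): 50² ≡ 9, rhs ≡ 9 → on.
(45, 32): 32² ≡ 17, rhs ≡ 22 → off.
(34, 7): 7² ≡ 49, rhs ≡ 49 → on.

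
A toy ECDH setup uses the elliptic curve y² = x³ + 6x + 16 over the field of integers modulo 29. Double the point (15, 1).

tangent at (15, 1): λ = (3·15² + 6)/(2·1) ≡ 14/2. 2⁻¹ ≡ 15 (mod 29), so λ ≡ 14·15 ≡ 7.
  x = λ² - 15 - 15 = 49 - 30 ≡ 19; y = λ·(15 - 19) - 1 ≡ 0. → (19, 0)

(19, 0)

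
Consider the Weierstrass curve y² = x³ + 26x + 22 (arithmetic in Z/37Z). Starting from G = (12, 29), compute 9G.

(28, 24)

Double-and-add on 9 = (1001)₂. Start with G = (12, 29) for the leading 1-bit.
double: tangent at (12, 29): λ = (3·12² + 26)/(2·29) ≡ 14/21. 21⁻¹ ≡ 30 (mod 37) since 21·30 = 630 ≡ 1, so λ ≡ 14·30 ≡ 13.
  x = λ² - 12 - 12 = 169 - 24 ≡ 34; y = λ·(12 - 34) - 29 ≡ 18. → (34, 18)
double: tangent at (34, 18): λ = (3·34² + 26)/(2·18) ≡ 16/36. 36⁻¹ ≡ 36 (mod 37) since 36·36 = 1296 ≡ 1, so λ ≡ 16·36 ≡ 21.
  x = λ² - 34 - 34 = 441 - 68 ≡ 3; y = λ·(34 - 3) - 18 ≡ 4. → (3, 4)
double: tangent at (3, 4): λ = (3·3² + 26)/(2·4) ≡ 16/8. 8⁻¹ ≡ 14 (mod 37), so λ ≡ 16·14 ≡ 2.
  x = λ² - 3 - 3 = 4 - 6 ≡ 35; y = λ·(3 - 35) - 4 ≡ 6. → (35, 6)
add G: (35, 6) + (12, 29). λ = (29 - 6)/(12 - 35) ≡ 23/14 mod 37. 14⁻¹ ≡ 8 (mod 37) since 14·8 = 112 ≡ 1, so λ ≡ 36.
  x = λ² - 35 - 12 = 1296 - 47 ≡ 28; y = λ·(35 - 28) - 6 ≡ 24. → (28, 24)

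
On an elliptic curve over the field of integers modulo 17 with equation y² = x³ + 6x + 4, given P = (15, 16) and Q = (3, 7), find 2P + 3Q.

First 2P:
Repeated addition: build up to 2P.
2P: tangent at (15, 16): λ = (3·15² + 6)/(2·16) ≡ 1/15. 15⁻¹ ≡ 8 (mod 17) since 15·8 = 120 ≡ 1, so λ ≡ 1·8 ≡ 8.
  x = λ² - 15 - 15 = 64 - 30 ≡ 0; y = λ·(15 - 0) - 16 ≡ 2. → (0, 2)
2P = (0, 2).
Next 3Q:
Repeated addition: build up to 3Q.
2Q: tangent at (3, 7): λ = (3·3² + 6)/(2·7) ≡ 16/14. 14⁻¹ ≡ 11 (mod 17), so λ ≡ 16·11 ≡ 6.
  x = λ² - 3 - 3 = 36 - 6 ≡ 13; y = λ·(3 - 13) - 7 ≡ 1. → (13, 1)
3Q: (13, 1) + (3, 7). λ = (7 - 1)/(3 - 13) ≡ 6/7 mod 17. 7⁻¹ ≡ 5 (mod 17) since 7·5 = 35 ≡ 1, so λ ≡ 13.
  x = λ² - 13 - 3 = 169 - 16 ≡ 0; y = λ·(13 - 0) - 1 ≡ 15. → (0, 15)
3Q = (0, 15).
Finally 2P + 3Q:
(0, 2) + (0, 15): same x and y₁ ≡ -y₂, so the sum is 𝒪.

O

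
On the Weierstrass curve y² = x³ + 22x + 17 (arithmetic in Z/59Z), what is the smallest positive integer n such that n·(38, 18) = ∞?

2P: tangent at (38, 18): λ = (3·38² + 22)/(2·18) ≡ 47/36. 36⁻¹ ≡ 41 (mod 59), so λ ≡ 47·41 ≡ 39.
  x = λ² - 38 - 38 = 1521 - 76 ≡ 29; y = λ·(38 - 29) - 18 ≡ 38. → (29, 38)
3P: (29, 38) + (38, 18). λ = (18 - 38)/(38 - 29) ≡ 39/9 mod 59. 9⁻¹ ≡ 46 (mod 59), so λ ≡ 24.
  x = λ² - 29 - 38 = 576 - 67 ≡ 37; y = λ·(29 - 37) - 38 ≡ 6. → (37, 6)
4P: (37, 6) + (38, 18). λ = (18 - 6)/(38 - 37) ≡ 12/1 mod 59. 1⁻¹ ≡ 1 (mod 59), so λ ≡ 12.
  x = λ² - 37 - 38 = 144 - 75 ≡ 10; y = λ·(37 - 10) - 6 ≡ 23. → (10, 23)
5P: (10, 23) + (38, 18). λ = (18 - 23)/(38 - 10) ≡ 54/28 mod 59. 28⁻¹ ≡ 19 (mod 59), so λ ≡ 23.
  x = λ² - 10 - 38 = 529 - 48 ≡ 9; y = λ·(10 - 9) - 23 ≡ 0. → (9, 0)
6P: (9, 0) + (38, 18). λ = (18 - 0)/(38 - 9) ≡ 18/29 mod 59. 29⁻¹ ≡ 57 (mod 59) since 29·57 = 1653 ≡ 1, so λ ≡ 23.
  x = λ² - 9 - 38 = 529 - 47 ≡ 10; y = λ·(9 - 10) - 0 ≡ 36. → (10, 36)
7P: (10, 36) + (38, 18). λ = (18 - 36)/(38 - 10) ≡ 41/28 mod 59. 28⁻¹ ≡ 19 (mod 59) since 28·19 = 532 ≡ 1, so λ ≡ 12.
  x = λ² - 10 - 38 = 144 - 48 ≡ 37; y = λ·(10 - 37) - 36 ≡ 53. → (37, 53)
8P: (37, 53) + (38, 18). λ = (18 - 53)/(38 - 37) ≡ 24/1 mod 59. 1⁻¹ ≡ 1 (mod 59), so λ ≡ 24.
  x = λ² - 37 - 38 = 576 - 75 ≡ 29; y = λ·(37 - 29) - 53 ≡ 21. → (29, 21)
9P: (29, 21) + (38, 18). λ = (18 - 21)/(38 - 29) ≡ 56/9 mod 59. 9⁻¹ ≡ 46 (mod 59), so λ ≡ 39.
  x = λ² - 29 - 38 = 1521 - 67 ≡ 38; y = λ·(29 - 38) - 21 ≡ 41. → (38, 41)
10P: (38, 41) + (38, 18): same x and y₁ ≡ -y₂, so the sum is ∞.
10P = ∞, so the order is 10.

10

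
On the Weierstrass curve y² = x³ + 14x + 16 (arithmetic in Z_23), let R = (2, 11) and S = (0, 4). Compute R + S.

(2, 11) + (0, 4). λ = (4 - 11)/(0 - 2) ≡ 16/21 mod 23. 21⁻¹ ≡ 11 (mod 23), so λ ≡ 15.
  x = λ² - 2 - 0 = 225 - 2 ≡ 16; y = λ·(2 - 16) - 11 ≡ 9. → (16, 9)

(16, 9)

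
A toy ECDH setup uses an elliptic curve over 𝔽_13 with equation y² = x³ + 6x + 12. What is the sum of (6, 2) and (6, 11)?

O

The two points share x = 6 and their y-coordinates satisfy 2 + 11 ≡ 0 (mod 13), so they are inverses. Their sum is O.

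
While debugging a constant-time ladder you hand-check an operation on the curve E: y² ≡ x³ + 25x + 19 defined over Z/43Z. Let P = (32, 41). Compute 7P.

(29, 8)

Double-and-add on 7 = (111)₂. Start with P = (32, 41) for the leading 1-bit.
double: tangent at (32, 41): λ = (3·32² + 25)/(2·41) ≡ 1/39. 39⁻¹ ≡ 32 (mod 43), so λ ≡ 1·32 ≡ 32.
  x = λ² - 32 - 32 = 1024 - 64 ≡ 14; y = λ·(32 - 14) - 41 ≡ 19. → (14, 19)
add P: (14, 19) + (32, 41). λ = (41 - 19)/(32 - 14) ≡ 22/18 mod 43. 18⁻¹ ≡ 12 (mod 43) since 18·12 = 216 ≡ 1, so λ ≡ 6.
  x = λ² - 14 - 32 = 36 - 46 ≡ 33; y = λ·(14 - 33) - 19 ≡ 39. → (33, 39)
double: tangent at (33, 39): λ = (3·33² + 25)/(2·39) ≡ 24/35. 35⁻¹ ≡ 16 (mod 43) since 35·16 = 560 ≡ 1, so λ ≡ 24·16 ≡ 40.
  x = λ² - 33 - 33 = 1600 - 66 ≡ 29; y = λ·(33 - 29) - 39 ≡ 35. → (29, 35)
add P: (29, 35) + (32, 41). λ = (41 - 35)/(32 - 29) ≡ 6/3 mod 43. 3⁻¹ ≡ 29 (mod 43), so λ ≡ 2.
  x = λ² - 29 - 32 = 4 - 61 ≡ 29; y = λ·(29 - 29) - 35 ≡ 8. → (29, 8)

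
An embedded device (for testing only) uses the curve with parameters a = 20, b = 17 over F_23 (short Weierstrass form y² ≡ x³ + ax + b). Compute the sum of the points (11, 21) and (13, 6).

(11, 21) + (13, 6). λ = (6 - 21)/(13 - 11) ≡ 8/2 mod 23. 2⁻¹ ≡ 12 (mod 23), so λ ≡ 4.
  x = λ² - 11 - 13 = 16 - 24 ≡ 15; y = λ·(11 - 15) - 21 ≡ 9. → (15, 9)

(15, 9)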